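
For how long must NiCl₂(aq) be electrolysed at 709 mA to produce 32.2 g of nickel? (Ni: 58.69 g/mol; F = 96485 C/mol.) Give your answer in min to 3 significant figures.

n(Ni) = 32.2 / 58.69 = 0.5486 mol
Ni²⁺ + 2e⁻ → Ni, so n(e⁻) = 2 × 0.5486 = 1.097 mol
Q = 1.097 × 96485 = 1.058×10^5 C
t = Q / I = 1.058×10^5 / 0.709 = 1.492×10^5 s = 2490 min

2490 min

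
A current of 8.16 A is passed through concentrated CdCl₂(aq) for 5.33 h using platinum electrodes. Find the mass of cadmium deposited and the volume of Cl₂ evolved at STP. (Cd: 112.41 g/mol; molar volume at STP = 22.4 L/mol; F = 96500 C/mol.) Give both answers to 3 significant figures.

91.2 g Cd; 18.2 L Cl₂

Q = 8.16 × 19188 = 1.566×10^5 C; n(e⁻) = 1.566×10^5 / 96500 = 1.623 mol
Cathode: Cd²⁺ + 2e⁻ → Cd → n(Cd) = 1.623/2 = 0.8115 mol → 91.2 g
Anode: 2Cl⁻ → Cl₂ + 2e⁻ → n(Cl₂) = 1.623/2 = 0.8115 mol → 18.2 L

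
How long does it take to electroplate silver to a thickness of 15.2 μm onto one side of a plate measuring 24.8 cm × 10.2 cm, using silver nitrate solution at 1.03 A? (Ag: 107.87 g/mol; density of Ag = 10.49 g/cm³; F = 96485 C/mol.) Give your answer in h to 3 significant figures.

Plated area = 24.8 × 10.2 = 253.0 cm²
Volume = 253.0 × 15.2×10⁻⁴ cm = 0.3846 cm³
m(Ag) = 0.3846 × 10.49 = 4.034 g
n(Ag) = 4.034 / 107.87 = 0.03740 mol; n(e⁻) = 0.03740 mol
Q = 0.03740 × 96485 = 3609 C
t = 3609 / 1.03 = 3504 s = 0.973 h

0.973 h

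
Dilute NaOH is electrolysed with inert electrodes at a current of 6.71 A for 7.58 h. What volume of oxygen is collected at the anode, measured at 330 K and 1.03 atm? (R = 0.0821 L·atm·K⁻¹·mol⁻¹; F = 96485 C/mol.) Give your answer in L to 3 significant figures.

Charge passed = 6.71 × 27288 = 1.831×10^5 C
Moles of electrons = 1.831×10^5 / 96485 = 1.898 mol
2H₂O → O₂ + 4H⁺ + 4e⁻, so n(O₂) = 1.898 / 4 = 0.4745 mol
V = nRT/P = 0.4745 × 0.0821 × 330 / 1.03 = 12.48 L

12.5 L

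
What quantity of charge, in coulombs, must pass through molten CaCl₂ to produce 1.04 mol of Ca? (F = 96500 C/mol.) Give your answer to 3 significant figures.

2.01×10^5 C

Ca²⁺ + 2e⁻ → Ca, so n(e⁻) = 2 × 1.04 = 2.080 mol
Q = 2.080 × 96500 = 2.007×10^5 C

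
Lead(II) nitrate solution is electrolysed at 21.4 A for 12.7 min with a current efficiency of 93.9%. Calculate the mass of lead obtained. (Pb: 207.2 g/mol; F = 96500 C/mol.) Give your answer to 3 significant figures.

16.4 g

Q = 21.4 × 762 = 16310 C
n(e⁻) = 16310 / 96500 = 0.1690 mol
Pb²⁺ + 2e⁻ → Pb, so theoretical m(Pb) = 0.08450 × 207.2 = 17.51 g
Actual mass = 93.9% × 17.51 = 16.4 g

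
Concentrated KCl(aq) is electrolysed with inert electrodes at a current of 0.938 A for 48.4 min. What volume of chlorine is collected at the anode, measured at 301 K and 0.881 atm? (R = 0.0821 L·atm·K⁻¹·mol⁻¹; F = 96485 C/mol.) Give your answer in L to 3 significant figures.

0.396 L

Q = 0.938 A × 2904 s = 2724 C
n(e⁻) = 2724 / 96485 = 0.02823 mol
2Cl⁻ → Cl₂ + 2e⁻, so n(Cl₂) = 0.02823 / 2 = 0.01412 mol
V = nRT/P = 0.01412 × 0.0821 × 301 / 0.881 = 0.3961 L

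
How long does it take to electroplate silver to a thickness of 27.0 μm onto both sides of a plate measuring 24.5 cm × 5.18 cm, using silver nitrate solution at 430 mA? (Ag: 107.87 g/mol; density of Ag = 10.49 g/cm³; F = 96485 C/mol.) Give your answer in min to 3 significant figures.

Plated area = 2 × 24.5 × 5.18 = 253.8 cm²
Volume = 253.8 × 27.0×10⁻⁴ cm = 0.6853 cm³
m(Ag) = 0.6853 × 10.49 = 7.189 g
n(Ag) = 7.189 / 107.87 = 0.06665 mol; n(e⁻) = 0.06665 mol
Q = 0.06665 × 96485 = 6431 C
t = 6431 / 0.430 = 14960 s = 249 min

249 min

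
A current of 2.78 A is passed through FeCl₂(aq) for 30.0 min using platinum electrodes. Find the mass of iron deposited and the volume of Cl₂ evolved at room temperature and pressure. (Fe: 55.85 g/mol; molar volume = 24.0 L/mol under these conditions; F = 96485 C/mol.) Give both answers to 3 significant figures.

Q = 2.78 × 1800 = 5004 C; n(e⁻) = 5004 / 96485 = 0.05186 mol
Cathode: Fe²⁺ + 2e⁻ → Fe → n(Fe) = 0.05186/2 = 0.02593 mol → 1.45 g
Anode: 2Cl⁻ → Cl₂ + 2e⁻ → n(Cl₂) = 0.05186/2 = 0.02593 mol → 0.622 L

1.45 g Fe; 0.622 L Cl₂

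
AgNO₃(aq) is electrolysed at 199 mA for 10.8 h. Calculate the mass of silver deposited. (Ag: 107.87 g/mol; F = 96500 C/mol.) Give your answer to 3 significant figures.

Q = 0.199 A × 38880 s = 7737 C
n(e⁻) = 7737 / 96500 = 0.08018 mol
Ag⁺ + e⁻ → Ag, so n(Ag) = 0.08018 mol
m = 0.08018 × 107.87 = 8.65 g

8.65 g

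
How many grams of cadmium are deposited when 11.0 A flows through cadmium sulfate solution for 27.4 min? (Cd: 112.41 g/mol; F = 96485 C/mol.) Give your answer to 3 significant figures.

10.5 g

Q = It = 11.0 × 1644 = 18080 C
Moles of electrons = 18080 / 96485 = 0.1874 mol
Cd²⁺ + 2e⁻ → Cd, so n(Cd) = 0.1874 / 2 = 0.09370 mol
m = 0.09370 × 112.41 = 10.5 g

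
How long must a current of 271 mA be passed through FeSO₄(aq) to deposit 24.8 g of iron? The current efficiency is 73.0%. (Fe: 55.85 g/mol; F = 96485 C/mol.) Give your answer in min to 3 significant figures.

n(Fe) = 24.8 / 55.85 = 0.4440 mol
Fe²⁺ + 2e⁻ → Fe, so n(e⁻) = 2 × 0.4440 = 0.8880 mol
Q = 0.8880 × 96485 / 0.730 = 1.174×10^5 C
t = Q / I = 1.174×10^5 / 0.271 = 4.332×10^5 s = 7220 min

7220 min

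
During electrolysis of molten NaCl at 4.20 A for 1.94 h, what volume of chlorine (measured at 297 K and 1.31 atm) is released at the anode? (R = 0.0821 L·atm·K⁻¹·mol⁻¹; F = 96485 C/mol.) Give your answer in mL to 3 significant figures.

Charge passed = 4.20 × 6984 = 29330 C
Moles of electrons = 29330 / 96485 = 0.3040 mol
2Cl⁻ → Cl₂ + 2e⁻, so n(Cl₂) = 0.3040 / 2 = 0.1520 mol
V = nRT/P = 0.1520 × 0.0821 × 297 / 1.31 = 2.829 L
= 2830 mL

2830 mL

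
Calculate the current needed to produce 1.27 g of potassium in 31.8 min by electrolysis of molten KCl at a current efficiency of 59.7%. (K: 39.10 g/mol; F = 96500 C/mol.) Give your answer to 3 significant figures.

2.75 A

n(K) = 1.27 / 39.10 = 0.03248 mol
K⁺ + e⁻ → K, so n(e⁻) = 0.03248 mol
Q = 0.03248 × 96500 / 0.597 = 5250 C
I = Q / t = 5250 / 1908 s = 2.75 A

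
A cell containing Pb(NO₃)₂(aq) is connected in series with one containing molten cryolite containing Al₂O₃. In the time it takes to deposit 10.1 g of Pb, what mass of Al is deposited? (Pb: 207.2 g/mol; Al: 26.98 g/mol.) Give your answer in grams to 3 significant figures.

n(Pb) = 10.1 / 207.2 = 0.04875 mol
Pb²⁺ + 2e⁻ → Pb, so n(e⁻) = 2 × 0.04875 = 0.09750 mol
In series, the same 0.09750 mol of electrons flows through the second cell.
Al³⁺ + 3e⁻ → Al, so n(Al) = 0.09750 / 3 = 0.03250 mol
m(Al) = 0.03250 × 26.98 = 0.877 g

0.877 g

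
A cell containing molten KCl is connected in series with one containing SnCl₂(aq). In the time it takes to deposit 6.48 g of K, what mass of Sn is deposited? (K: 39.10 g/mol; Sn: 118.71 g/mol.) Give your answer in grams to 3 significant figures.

9.84 g

n(K) = 6.48 / 39.10 = 0.1657 mol
K⁺ + e⁻ → K, so n(e⁻) = 0.1657 mol
Since the cells are in series, n(e⁻) in the Sn cell is also 0.1657 mol.
Sn²⁺ + 2e⁻ → Sn, so n(Sn) = 0.1657 / 2 = 0.08285 mol
m(Sn) = 0.08285 × 118.71 = 9.84 g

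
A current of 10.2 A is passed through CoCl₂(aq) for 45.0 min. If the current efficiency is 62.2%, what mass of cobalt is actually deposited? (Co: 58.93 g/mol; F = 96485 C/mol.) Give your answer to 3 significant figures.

Q = 10.2 × 2700 = 27540 C
n(e⁻) = 27540 / 96485 = 0.2854 mol
Co²⁺ + 2e⁻ → Co, so theoretical m(Co) = 0.1427 × 58.93 = 8.409 g
Actual mass = 62.2% × 8.409 = 5.23 g

5.23 g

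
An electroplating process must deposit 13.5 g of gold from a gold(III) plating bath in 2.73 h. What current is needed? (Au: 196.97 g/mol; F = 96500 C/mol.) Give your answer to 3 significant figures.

2.02 A

n(Au) = 13.5 / 196.97 = 0.06854 mol
Au³⁺ + 3e⁻ → Au, so n(e⁻) = 3 × 0.06854 = 0.2056 mol
Q = 0.2056 × 96500 = 19840 C
I = Q / t = 19840 / 9828 s = 2.02 A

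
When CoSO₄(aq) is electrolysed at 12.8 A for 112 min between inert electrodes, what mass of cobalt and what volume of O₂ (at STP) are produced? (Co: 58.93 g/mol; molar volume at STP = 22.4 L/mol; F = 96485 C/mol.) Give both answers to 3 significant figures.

Q = 12.8 × 6720 = 86020 C; n(e⁻) = 86020 / 96485 = 0.8915 mol
Cathode: Co²⁺ + 2e⁻ → Co → n(Co) = 0.8915/2 = 0.4458 mol → 26.3 g
Anode: 2H₂O → O₂ + 4H⁺ + 4e⁻ → n(O₂) = 0.8915/4 = 0.2229 mol → 4.99 L

26.3 g Co; 4.99 L O₂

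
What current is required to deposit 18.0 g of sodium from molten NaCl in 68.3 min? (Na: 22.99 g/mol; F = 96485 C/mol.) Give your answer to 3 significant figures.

18.4 A

n(Na) = 18.0 / 22.99 = 0.7829 mol
Na⁺ + e⁻ → Na, so n(e⁻) = 0.7829 mol
Q = 0.7829 × 96485 = 75540 C
I = Q / t = 75540 / 4098 s = 18.4 A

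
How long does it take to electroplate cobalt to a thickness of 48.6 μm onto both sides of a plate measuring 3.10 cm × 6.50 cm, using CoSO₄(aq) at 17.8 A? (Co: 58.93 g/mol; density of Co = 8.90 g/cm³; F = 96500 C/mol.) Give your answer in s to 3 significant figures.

321 s

Plated area = 2 × 3.10 × 6.50 = 40.30 cm²
Volume = 40.30 × 48.6×10⁻⁴ cm = 0.1959 cm³
m(Co) = 0.1959 × 8.90 = 1.744 g
n(Co) = 1.744 / 58.93 = 0.02959 mol; n(e⁻) = 2 × 0.02959 = 0.05918 mol
Q = 0.05918 × 96500 = 5711 C
t = 5711 / 17.8 = 320.8 s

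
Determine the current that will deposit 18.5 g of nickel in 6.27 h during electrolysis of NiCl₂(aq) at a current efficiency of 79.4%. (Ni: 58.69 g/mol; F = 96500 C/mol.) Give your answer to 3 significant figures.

n(Ni) = 18.5 / 58.69 = 0.3152 mol
Ni²⁺ + 2e⁻ → Ni, so n(e⁻) = 2 × 0.3152 = 0.6304 mol
Q = 0.6304 × 96500 / 0.794 = 76620 C
I = Q / t = 76620 / 22572 s = 3.39 A

3.39 A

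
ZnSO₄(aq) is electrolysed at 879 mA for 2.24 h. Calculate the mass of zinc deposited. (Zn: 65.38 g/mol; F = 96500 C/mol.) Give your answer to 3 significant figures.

2.40 g

Q = 0.879 A × 8064 s = 7088 C
n(e⁻) = 7088 / 96500 = 0.07345 mol
Zn²⁺ + 2e⁻ → Zn, so n(Zn) = 0.07345 / 2 = 0.03673 mol
m = 0.03673 × 65.38 = 2.40 g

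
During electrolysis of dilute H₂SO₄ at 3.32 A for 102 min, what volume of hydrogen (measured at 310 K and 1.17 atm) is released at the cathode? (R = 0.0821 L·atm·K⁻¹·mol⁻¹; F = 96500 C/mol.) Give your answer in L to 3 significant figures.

2.29 L

Q = 3.32 A × 6120 s = 20320 C
Moles of electrons = 20320 / 96500 = 0.2106 mol
2H⁺ + 2e⁻ → H₂, so n(H₂) = 0.2106 / 2 = 0.1053 mol
V = nRT/P = 0.1053 × 0.0821 × 310 / 1.17 = 2.291 L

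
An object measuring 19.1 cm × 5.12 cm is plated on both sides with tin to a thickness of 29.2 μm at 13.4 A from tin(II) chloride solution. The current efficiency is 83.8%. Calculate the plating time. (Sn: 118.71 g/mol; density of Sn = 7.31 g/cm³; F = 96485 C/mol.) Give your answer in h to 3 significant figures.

Plated area = 2 × 19.1 × 5.12 = 195.6 cm²
Volume = 195.6 × 29.2×10⁻⁴ cm = 0.5712 cm³
m(Sn) = 0.5712 × 7.31 = 4.175 g
n(Sn) = 4.175 / 118.71 = 0.03517 mol; n(e⁻) = 2 × 0.03517 = 0.07034 mol
Q = 0.07034 × 96485 / 0.838 = 8099 C
t = 8099 / 13.4 = 604.4 s = 0.168 h

0.168 h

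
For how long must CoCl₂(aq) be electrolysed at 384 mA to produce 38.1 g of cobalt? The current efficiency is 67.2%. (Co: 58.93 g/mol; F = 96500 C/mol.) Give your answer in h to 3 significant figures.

n(Co) = 38.1 / 58.93 = 0.6465 mol
Co²⁺ + 2e⁻ → Co, so n(e⁻) = 2 × 0.6465 = 1.293 mol
Q = 1.293 × 96500 / 0.672 = 1.857×10^5 C
t = Q / I = 1.857×10^5 / 0.384 = 4.836×10^5 s = 134 h

134 h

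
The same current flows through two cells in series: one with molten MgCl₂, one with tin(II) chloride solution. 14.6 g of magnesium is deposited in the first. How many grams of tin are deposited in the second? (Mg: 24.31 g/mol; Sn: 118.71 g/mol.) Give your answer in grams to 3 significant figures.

n(Mg) = 14.6 / 24.31 = 0.6006 mol
Mg²⁺ + 2e⁻ → Mg, so n(e⁻) = 2 × 0.6006 = 1.201 mol
In series, the same 1.201 mol of electrons flows through the second cell.
Sn²⁺ + 2e⁻ → Sn, so n(Sn) = 1.201 / 2 = 0.6005 mol
m(Sn) = 0.6005 × 118.71 = 71.3 g

71.3 g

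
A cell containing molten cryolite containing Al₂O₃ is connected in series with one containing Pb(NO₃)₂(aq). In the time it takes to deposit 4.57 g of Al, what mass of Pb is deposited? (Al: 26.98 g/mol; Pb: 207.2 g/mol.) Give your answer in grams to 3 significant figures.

n(Al) = 4.57 / 26.98 = 0.1694 mol
Al³⁺ + 3e⁻ → Al, so n(e⁻) = 3 × 0.1694 = 0.5082 mol
Same current for the same time ⇒ same n(e⁻) = 0.5082 mol in both cells.
Pb²⁺ + 2e⁻ → Pb, so n(Pb) = 0.5082 / 2 = 0.2541 mol
m(Pb) = 0.2541 × 207.2 = 52.6 g

52.6 g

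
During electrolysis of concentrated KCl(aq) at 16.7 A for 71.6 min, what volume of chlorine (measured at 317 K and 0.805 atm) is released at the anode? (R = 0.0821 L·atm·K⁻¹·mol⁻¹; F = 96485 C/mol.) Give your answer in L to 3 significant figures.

12.0 L

Charge passed = 16.7 × 4296 = 71740 C
n(e⁻) = 71740 / 96485 = 0.7435 mol
2Cl⁻ → Cl₂ + 2e⁻, so n(Cl₂) = 0.7435 / 2 = 0.3718 mol
V = nRT/P = 0.3718 × 0.0821 × 317 / 0.805 = 12.02 L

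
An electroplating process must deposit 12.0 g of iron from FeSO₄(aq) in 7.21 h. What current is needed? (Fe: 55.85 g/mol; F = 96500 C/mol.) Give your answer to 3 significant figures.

1.60 A

n(Fe) = 12.0 / 55.85 = 0.2149 mol
Fe²⁺ + 2e⁻ → Fe, so n(e⁻) = 2 × 0.2149 = 0.4298 mol
Q = 0.4298 × 96500 = 41480 C
I = Q / t = 41480 / 25956 s = 1.60 A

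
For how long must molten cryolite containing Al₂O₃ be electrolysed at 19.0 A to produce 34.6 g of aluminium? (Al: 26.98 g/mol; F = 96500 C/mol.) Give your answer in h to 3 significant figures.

5.43 h

n(Al) = 34.6 / 26.98 = 1.282 mol
Al³⁺ + 3e⁻ → Al, so n(e⁻) = 3 × 1.282 = 3.846 mol
Q = 3.846 × 96500 = 3.711×10^5 C
t = Q / I = 3.711×10^5 / 19.0 = 19530 s = 5.43 h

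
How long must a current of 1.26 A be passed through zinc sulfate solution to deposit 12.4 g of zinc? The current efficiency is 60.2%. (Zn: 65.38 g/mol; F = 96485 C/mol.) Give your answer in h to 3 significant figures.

n(Zn) = 12.4 / 65.38 = 0.1897 mol
Zn²⁺ + 2e⁻ → Zn, so n(e⁻) = 2 × 0.1897 = 0.3794 mol
Q = 0.3794 × 96485 / 0.602 = 60810 C
t = Q / I = 60810 / 1.26 = 48260 s = 13.4 h

13.4 h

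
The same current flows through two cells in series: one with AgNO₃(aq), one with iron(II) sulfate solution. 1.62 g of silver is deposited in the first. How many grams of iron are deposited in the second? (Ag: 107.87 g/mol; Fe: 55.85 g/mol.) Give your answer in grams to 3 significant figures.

n(Ag) = 1.62 / 107.87 = 0.01502 mol
Ag⁺ + e⁻ → Ag, so n(e⁻) = 0.01502 mol
Since the cells are in series, n(e⁻) in the Fe cell is also 0.01502 mol.
Fe²⁺ + 2e⁻ → Fe, so n(Fe) = 0.01502 / 2 = 0.007510 mol
m(Fe) = 0.007510 × 55.85 = 0.419 g

0.419 g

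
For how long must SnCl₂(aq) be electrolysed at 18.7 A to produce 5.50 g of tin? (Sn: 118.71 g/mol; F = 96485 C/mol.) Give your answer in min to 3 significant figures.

n(Sn) = 5.50 / 118.71 = 0.04633 mol
Sn²⁺ + 2e⁻ → Sn, so n(e⁻) = 2 × 0.04633 = 0.09266 mol
Q = 0.09266 × 96485 = 8940 C
t = Q / I = 8940 / 18.7 = 478.1 s = 7.97 min

7.97 min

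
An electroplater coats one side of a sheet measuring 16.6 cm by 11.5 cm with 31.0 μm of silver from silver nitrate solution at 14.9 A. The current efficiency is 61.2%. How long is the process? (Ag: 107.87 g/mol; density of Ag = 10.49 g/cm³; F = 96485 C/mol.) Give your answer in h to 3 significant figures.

Plated area = 16.6 × 11.5 = 190.9 cm²
Volume = 190.9 × 31.0×10⁻⁴ cm = 0.5918 cm³
m(Ag) = 0.5918 × 10.49 = 6.208 g
n(Ag) = 6.208 / 107.87 = 0.05755 mol; n(e⁻) = 0.05755 mol
Q = 0.05755 × 96485 / 0.612 = 9073 C
t = 9073 / 14.9 = 608.9 s = 0.169 h

0.169 h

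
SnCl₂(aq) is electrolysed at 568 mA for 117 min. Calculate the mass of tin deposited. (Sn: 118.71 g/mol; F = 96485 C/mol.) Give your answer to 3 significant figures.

Q = 0.568 A × 7020 s = 3987 C
n(e⁻) = 3987 / 96485 = 0.04132 mol
Sn²⁺ + 2e⁻ → Sn, so n(Sn) = 0.04132 / 2 = 0.02066 mol
m = 0.02066 × 118.71 = 2.45 g

2.45 g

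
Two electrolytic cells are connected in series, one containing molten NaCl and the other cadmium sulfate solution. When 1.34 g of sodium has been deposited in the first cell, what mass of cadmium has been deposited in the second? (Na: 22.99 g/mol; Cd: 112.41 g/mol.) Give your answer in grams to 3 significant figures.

3.28 g

n(Na) = 1.34 / 22.99 = 0.05829 mol
Na⁺ + e⁻ → Na, so n(e⁻) = 0.05829 mol
Since the cells are in series, n(e⁻) in the Cd cell is also 0.05829 mol.
Cd²⁺ + 2e⁻ → Cd, so n(Cd) = 0.05829 / 2 = 0.02915 mol
m(Cd) = 0.02915 × 112.41 = 3.28 g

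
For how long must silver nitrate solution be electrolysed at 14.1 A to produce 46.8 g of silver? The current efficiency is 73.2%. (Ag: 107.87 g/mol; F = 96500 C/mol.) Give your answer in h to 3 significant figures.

1.13 h

n(Ag) = 46.8 / 107.87 = 0.4339 mol
Ag⁺ + e⁻ → Ag, so n(e⁻) = 0.4339 mol
Q = 0.4339 × 96500 / 0.732 = 57200 C
t = Q / I = 57200 / 14.1 = 4057 s = 1.13 h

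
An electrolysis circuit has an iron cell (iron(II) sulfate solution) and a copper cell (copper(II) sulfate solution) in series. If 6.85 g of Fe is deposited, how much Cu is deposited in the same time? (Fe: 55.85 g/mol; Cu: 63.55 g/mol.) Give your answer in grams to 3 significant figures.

7.79 g

n(Fe) = 6.85 / 55.85 = 0.1226 mol
Fe²⁺ + 2e⁻ → Fe, so n(e⁻) = 2 × 0.1226 = 0.2452 mol
Same current for the same time ⇒ same n(e⁻) = 0.2452 mol in both cells.
Cu²⁺ + 2e⁻ → Cu, so n(Cu) = 0.2452 / 2 = 0.1226 mol
m(Cu) = 0.1226 × 63.55 = 7.79 g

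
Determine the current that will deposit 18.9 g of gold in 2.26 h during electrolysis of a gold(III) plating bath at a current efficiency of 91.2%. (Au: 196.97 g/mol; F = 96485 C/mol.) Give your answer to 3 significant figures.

3.74 A

n(Au) = 18.9 / 196.97 = 0.09595 mol
Au³⁺ + 3e⁻ → Au, so n(e⁻) = 3 × 0.09595 = 0.2879 mol
Q = 0.2879 × 96485 / 0.912 = 30460 C
I = Q / t = 30460 / 8136 s = 3.74 A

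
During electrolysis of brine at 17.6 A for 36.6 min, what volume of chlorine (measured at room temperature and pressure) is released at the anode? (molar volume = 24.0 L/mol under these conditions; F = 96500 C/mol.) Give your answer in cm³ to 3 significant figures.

Q = 17.6 A × 2196 s = 38650 C
n(e⁻) = Q/F = 38650/96500 = 0.4005 mol
2Cl⁻ → Cl₂ + 2e⁻, so n(Cl₂) = 0.4005 / 2 = 0.2003 mol
V = 0.2003 × 24.0 = 4.807 L
= 4810 cm³

4810 cm³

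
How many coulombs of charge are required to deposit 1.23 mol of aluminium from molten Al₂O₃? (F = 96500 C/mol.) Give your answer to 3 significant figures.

3.56×10^5 C

Al³⁺ + 3e⁻ → Al, so n(e⁻) = 3 × 1.23 = 3.690 mol
Q = 3.690 × 96500 = 3.561×10^5 C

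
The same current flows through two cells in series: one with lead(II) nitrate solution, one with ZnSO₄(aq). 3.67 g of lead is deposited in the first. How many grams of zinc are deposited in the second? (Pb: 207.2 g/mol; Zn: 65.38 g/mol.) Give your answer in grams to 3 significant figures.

n(Pb) = 3.67 / 207.2 = 0.01771 mol
Pb²⁺ + 2e⁻ → Pb, so n(e⁻) = 2 × 0.01771 = 0.03542 mol
Since the cells are in series, n(e⁻) in the Zn cell is also 0.03542 mol.
Zn²⁺ + 2e⁻ → Zn, so n(Zn) = 0.03542 / 2 = 0.01771 mol
m(Zn) = 0.01771 × 65.38 = 1.16 g

1.16 g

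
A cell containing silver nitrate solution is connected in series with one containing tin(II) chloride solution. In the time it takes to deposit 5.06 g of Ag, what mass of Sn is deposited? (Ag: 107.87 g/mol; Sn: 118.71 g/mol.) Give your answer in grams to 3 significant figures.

n(Ag) = 5.06 / 107.87 = 0.04691 mol
Ag⁺ + e⁻ → Ag, so n(e⁻) = 0.04691 mol
Since the cells are in series, n(e⁻) in the Sn cell is also 0.04691 mol.
Sn²⁺ + 2e⁻ → Sn, so n(Sn) = 0.04691 / 2 = 0.02346 mol
m(Sn) = 0.02346 × 118.71 = 2.78 g

2.78 g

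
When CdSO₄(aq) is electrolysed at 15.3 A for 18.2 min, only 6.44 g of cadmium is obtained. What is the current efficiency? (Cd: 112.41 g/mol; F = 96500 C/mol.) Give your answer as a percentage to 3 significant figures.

66.2%

Q = 15.3 × 1092 = 16710 C
n(e⁻) = 16710 / 96500 = 0.1732 mol
Cd²⁺ + 2e⁻ → Cd, so theoretical n(Cd) = 0.08660 mol → 9.735 g
Efficiency = 6.44 / 9.735 = 0.6615 = 66.2%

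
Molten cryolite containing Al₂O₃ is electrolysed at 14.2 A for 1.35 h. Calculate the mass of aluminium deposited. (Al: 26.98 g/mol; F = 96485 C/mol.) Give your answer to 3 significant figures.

Charge passed = 14.2 × 4860 = 69010 C
n(e⁻) = 69010 / 96485 = 0.7152 mol
Al³⁺ + 3e⁻ → Al, so n(Al) = 0.7152 / 3 = 0.2384 mol
m = 0.2384 × 26.98 = 6.43 g

6.43 g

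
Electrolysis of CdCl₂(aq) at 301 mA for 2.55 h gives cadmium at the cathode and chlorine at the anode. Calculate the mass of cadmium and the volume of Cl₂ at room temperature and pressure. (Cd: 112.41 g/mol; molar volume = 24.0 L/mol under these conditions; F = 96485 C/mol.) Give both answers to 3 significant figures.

1.61 g Cd; 0.344 L Cl₂

Q = 0.301 × 9180 = 2763 C; n(e⁻) = 2763 / 96485 = 0.02864 mol
Cathode: Cd²⁺ + 2e⁻ → Cd → n(Cd) = 0.02864/2 = 0.01432 mol → 1.61 g
Anode: 2Cl⁻ → Cl₂ + 2e⁻ → n(Cl₂) = 0.02864/2 = 0.01432 mol → 0.344 L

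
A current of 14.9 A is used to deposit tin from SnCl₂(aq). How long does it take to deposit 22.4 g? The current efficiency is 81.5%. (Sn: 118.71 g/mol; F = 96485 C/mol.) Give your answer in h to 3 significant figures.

n(Sn) = 22.4 / 118.71 = 0.1887 mol
Sn²⁺ + 2e⁻ → Sn, so n(e⁻) = 2 × 0.1887 = 0.3774 mol
Q = 0.3774 × 96485 / 0.815 = 44680 C
t = Q / I = 44680 / 14.9 = 2999 s = 0.833 h

0.833 h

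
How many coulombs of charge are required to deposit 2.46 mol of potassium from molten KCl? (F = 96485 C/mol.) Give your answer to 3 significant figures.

2.37×10^5 C

K⁺ + e⁻ → K, so n(e⁻) = 1 × 2.46 = 2.460 mol
Q = 2.460 × 96485 = 2.374×10^5 C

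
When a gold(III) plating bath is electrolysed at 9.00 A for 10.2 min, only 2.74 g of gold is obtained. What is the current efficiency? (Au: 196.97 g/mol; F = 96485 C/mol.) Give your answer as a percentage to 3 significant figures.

73.1%

Q = 9.00 × 612 = 5508 C
n(e⁻) = 5508 / 96485 = 0.05709 mol
Au³⁺ + 3e⁻ → Au, so theoretical n(Au) = 0.01903 mol → 3.748 g
Efficiency = 2.74 / 3.748 = 0.7311 = 73.1%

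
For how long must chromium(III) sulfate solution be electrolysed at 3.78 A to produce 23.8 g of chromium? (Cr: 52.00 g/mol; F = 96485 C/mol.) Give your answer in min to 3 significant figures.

n(Cr) = 23.8 / 52.00 = 0.4577 mol
Cr³⁺ + 3e⁻ → Cr, so n(e⁻) = 3 × 0.4577 = 1.373 mol
Q = 1.373 × 96485 = 1.325×10^5 C
t = Q / I = 1.325×10^5 / 3.78 = 35050 s = 584 min

584 min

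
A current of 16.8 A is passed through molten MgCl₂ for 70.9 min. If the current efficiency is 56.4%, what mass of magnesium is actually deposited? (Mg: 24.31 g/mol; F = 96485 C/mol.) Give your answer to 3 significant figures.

Q = 16.8 × 4254 = 71470 C
n(e⁻) = 71470 / 96485 = 0.7407 mol
Mg²⁺ + 2e⁻ → Mg, so theoretical m(Mg) = 0.3704 × 24.31 = 9.004 g
Actual mass = 56.4% × 9.004 = 5.08 g

5.08 g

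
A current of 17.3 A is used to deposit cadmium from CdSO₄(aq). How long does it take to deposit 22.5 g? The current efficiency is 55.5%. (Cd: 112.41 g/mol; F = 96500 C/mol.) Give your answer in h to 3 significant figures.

1.12 h

n(Cd) = 22.5 / 112.41 = 0.2002 mol
Cd²⁺ + 2e⁻ → Cd, so n(e⁻) = 2 × 0.2002 = 0.4004 mol
Q = 0.4004 × 96500 / 0.555 = 69620 C
t = Q / I = 69620 / 17.3 = 4024 s = 1.12 h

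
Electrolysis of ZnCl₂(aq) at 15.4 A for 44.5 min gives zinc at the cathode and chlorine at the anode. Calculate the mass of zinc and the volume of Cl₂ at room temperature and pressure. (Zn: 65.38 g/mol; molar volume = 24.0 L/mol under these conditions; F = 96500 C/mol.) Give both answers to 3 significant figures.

13.9 g Zn; 5.11 L Cl₂

Q = 15.4 × 2670 = 41120 C; n(e⁻) = 41120 / 96500 = 0.4261 mol
Cathode: Zn²⁺ + 2e⁻ → Zn → n(Zn) = 0.4261/2 = 0.2131 mol → 13.9 g
Anode: 2Cl⁻ → Cl₂ + 2e⁻ → n(Cl₂) = 0.4261/2 = 0.2131 mol → 5.11 L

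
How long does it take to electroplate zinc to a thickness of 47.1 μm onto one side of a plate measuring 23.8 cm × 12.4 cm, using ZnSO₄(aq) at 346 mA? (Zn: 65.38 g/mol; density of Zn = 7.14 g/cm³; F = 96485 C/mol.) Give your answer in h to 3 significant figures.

23.5 h

Plated area = 23.8 × 12.4 = 295.1 cm²
Volume = 295.1 × 47.1×10⁻⁴ cm = 1.390 cm³
m(Zn) = 1.390 × 7.14 = 9.925 g
n(Zn) = 9.925 / 65.38 = 0.1518 mol; n(e⁻) = 2 × 0.1518 = 0.3036 mol
Q = 0.3036 × 96485 = 29290 C
t = 29290 / 0.346 = 84650 s = 23.5 h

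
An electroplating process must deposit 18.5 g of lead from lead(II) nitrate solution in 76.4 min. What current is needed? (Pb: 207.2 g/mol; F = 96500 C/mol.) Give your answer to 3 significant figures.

3.76 A

n(Pb) = 18.5 / 207.2 = 0.08929 mol
Pb²⁺ + 2e⁻ → Pb, so n(e⁻) = 2 × 0.08929 = 0.1786 mol
Q = 0.1786 × 96500 = 17230 C
I = Q / t = 17230 / 4584 s = 3.76 A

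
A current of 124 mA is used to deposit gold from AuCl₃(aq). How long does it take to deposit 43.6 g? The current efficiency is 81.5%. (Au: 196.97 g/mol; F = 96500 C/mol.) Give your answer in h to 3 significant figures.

176 h

n(Au) = 43.6 / 196.97 = 0.2214 mol
Au³⁺ + 3e⁻ → Au, so n(e⁻) = 3 × 0.2214 = 0.6642 mol
Q = 0.6642 × 96500 / 0.815 = 78640 C
t = Q / I = 78640 / 0.124 = 6.342×10^5 s = 176 h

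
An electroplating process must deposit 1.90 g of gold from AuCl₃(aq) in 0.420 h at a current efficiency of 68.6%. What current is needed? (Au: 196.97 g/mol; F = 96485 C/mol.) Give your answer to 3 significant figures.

n(Au) = 1.90 / 196.97 = 0.009646 mol
Au³⁺ + 3e⁻ → Au, so n(e⁻) = 3 × 0.009646 = 0.02894 mol
Q = 0.02894 × 96485 / 0.686 = 4070 C
I = Q / t = 4070 / 1512 s = 2.69 A

2.69 A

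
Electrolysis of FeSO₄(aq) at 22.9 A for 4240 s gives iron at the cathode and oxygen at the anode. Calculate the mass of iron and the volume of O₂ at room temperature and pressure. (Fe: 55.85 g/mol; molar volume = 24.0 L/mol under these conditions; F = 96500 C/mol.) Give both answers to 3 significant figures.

Q = 22.9 × 4240 = 97100 C; n(e⁻) = 97100 / 96500 = 1.006 mol
Cathode: Fe²⁺ + 2e⁻ → Fe → n(Fe) = 1.006/2 = 0.5030 mol → 28.1 g
Anode: 2H₂O → O₂ + 4H⁺ + 4e⁻ → n(O₂) = 1.006/4 = 0.2515 mol → 6.04 L

28.1 g Fe; 6.04 L O₂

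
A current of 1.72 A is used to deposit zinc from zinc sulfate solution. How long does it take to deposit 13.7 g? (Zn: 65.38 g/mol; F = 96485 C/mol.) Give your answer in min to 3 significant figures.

392 min

n(Zn) = 13.7 / 65.38 = 0.2095 mol
Zn²⁺ + 2e⁻ → Zn, so n(e⁻) = 2 × 0.2095 = 0.4190 mol
Q = 0.4190 × 96485 = 40430 C
t = Q / I = 40430 / 1.72 = 23510 s = 392 min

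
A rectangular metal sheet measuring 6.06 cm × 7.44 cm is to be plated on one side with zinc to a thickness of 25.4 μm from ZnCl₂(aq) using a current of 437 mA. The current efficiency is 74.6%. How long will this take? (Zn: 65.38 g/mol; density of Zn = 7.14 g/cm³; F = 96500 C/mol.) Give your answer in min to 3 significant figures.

Plated area = 6.06 × 7.44 = 45.09 cm²
Volume = 45.09 × 25.4×10⁻⁴ cm = 0.1145 cm³
m(Zn) = 0.1145 × 7.14 = 0.8175 g
n(Zn) = 0.8175 / 65.38 = 0.01250 mol; n(e⁻) = 2 × 0.01250 = 0.02500 mol
Q = 0.02500 × 96500 / 0.746 = 3234 C
t = 3234 / 0.437 = 7400 s = 123 min

123 min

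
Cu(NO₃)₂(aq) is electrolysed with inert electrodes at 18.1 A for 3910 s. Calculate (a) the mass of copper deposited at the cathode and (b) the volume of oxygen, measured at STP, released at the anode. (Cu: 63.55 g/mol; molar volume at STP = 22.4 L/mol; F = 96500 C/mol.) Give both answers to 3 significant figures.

23.3 g Cu; 4.11 L O₂

Q = 18.1 × 3910 = 70770 C; n(e⁻) = 70770 / 96500 = 0.7334 mol
Cathode: Cu²⁺ + 2e⁻ → Cu → n(Cu) = 0.7334/2 = 0.3667 mol → 23.3 g
Anode: 2H₂O → O₂ + 4H⁺ + 4e⁻ → n(O₂) = 0.7334/4 = 0.1834 mol → 4.11 L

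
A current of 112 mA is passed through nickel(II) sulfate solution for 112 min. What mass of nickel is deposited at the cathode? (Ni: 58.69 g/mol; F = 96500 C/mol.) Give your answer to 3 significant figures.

Q = 0.112 A × 6720 s = 752.6 C
Moles of electrons = 752.6 / 96500 = 0.007799 mol
Ni²⁺ + 2e⁻ → Ni, so n(Ni) = 0.007799 / 2 = 0.003900 mol
m = 0.003900 × 58.69 = 0.229 g

0.229 g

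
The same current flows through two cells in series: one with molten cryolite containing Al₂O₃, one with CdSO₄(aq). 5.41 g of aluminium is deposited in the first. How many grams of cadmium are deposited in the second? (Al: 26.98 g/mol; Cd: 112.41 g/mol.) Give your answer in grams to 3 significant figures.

n(Al) = 5.41 / 26.98 = 0.2005 mol
Al³⁺ + 3e⁻ → Al, so n(e⁻) = 3 × 0.2005 = 0.6015 mol
Same current for the same time ⇒ same n(e⁻) = 0.6015 mol in both cells.
Cd²⁺ + 2e⁻ → Cd, so n(Cd) = 0.6015 / 2 = 0.3008 mol
m(Cd) = 0.3008 × 112.41 = 33.8 g

33.8 g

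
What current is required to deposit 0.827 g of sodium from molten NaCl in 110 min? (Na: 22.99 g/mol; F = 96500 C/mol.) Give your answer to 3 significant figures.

n(Na) = 0.827 / 22.99 = 0.03597 mol
Na⁺ + e⁻ → Na, so n(e⁻) = 0.03597 mol
Q = 0.03597 × 96500 = 3471 C
I = Q / t = 3471 / 6600 s = 0.526 A

0.526 A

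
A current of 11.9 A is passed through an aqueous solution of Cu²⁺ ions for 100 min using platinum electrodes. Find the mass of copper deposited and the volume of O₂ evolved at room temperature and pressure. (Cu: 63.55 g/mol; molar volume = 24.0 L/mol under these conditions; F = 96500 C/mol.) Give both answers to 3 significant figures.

Q = 11.9 × 6000 = 71400 C; n(e⁻) = 71400 / 96500 = 0.7399 mol
Cathode: Cu²⁺ + 2e⁻ → Cu → n(Cu) = 0.7399/2 = 0.3700 mol → 23.5 g
Anode: 2H₂O → O₂ + 4H⁺ + 4e⁻ → n(O₂) = 0.7399/4 = 0.1850 mol → 4.44 L

23.5 g Cu; 4.44 L O₂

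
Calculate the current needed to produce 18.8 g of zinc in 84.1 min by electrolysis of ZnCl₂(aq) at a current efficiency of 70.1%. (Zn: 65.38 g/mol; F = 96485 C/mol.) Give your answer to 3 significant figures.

15.7 A

n(Zn) = 18.8 / 65.38 = 0.2875 mol
Zn²⁺ + 2e⁻ → Zn, so n(e⁻) = 2 × 0.2875 = 0.5750 mol
Q = 0.5750 × 96485 / 0.701 = 79140 C
I = Q / t = 79140 / 5046 s = 15.7 A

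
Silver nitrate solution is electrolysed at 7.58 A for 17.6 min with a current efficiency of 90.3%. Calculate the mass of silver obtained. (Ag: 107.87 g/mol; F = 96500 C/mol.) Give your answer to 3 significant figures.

Q = 7.58 × 1056 = 8004 C
n(e⁻) = 8004 / 96500 = 0.08294 mol
Ag⁺ + e⁻ → Ag, so theoretical m(Ag) = 0.08294 × 107.87 = 8.947 g
Actual mass = 90.3% × 8.947 = 8.08 g

8.08 g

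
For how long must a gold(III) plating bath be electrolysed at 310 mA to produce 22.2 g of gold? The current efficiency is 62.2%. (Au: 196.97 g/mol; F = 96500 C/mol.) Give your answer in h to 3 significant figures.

n(Au) = 22.2 / 196.97 = 0.1127 mol
Au³⁺ + 3e⁻ → Au, so n(e⁻) = 3 × 0.1127 = 0.3381 mol
Q = 0.3381 × 96500 / 0.622 = 52450 C
t = Q / I = 52450 / 0.310 = 1.692×10^5 s = 47.0 h

47.0 h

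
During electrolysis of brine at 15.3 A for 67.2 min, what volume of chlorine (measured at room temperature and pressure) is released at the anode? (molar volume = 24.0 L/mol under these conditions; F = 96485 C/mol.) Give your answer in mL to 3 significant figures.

7670 mL

Q = 15.3 A × 4032 s = 61690 C
Moles of electrons = 61690 / 96485 = 0.6394 mol
2Cl⁻ → Cl₂ + 2e⁻, so n(Cl₂) = 0.6394 / 2 = 0.3197 mol
V = 0.3197 × 24.0 = 7.673 L
= 7670 mL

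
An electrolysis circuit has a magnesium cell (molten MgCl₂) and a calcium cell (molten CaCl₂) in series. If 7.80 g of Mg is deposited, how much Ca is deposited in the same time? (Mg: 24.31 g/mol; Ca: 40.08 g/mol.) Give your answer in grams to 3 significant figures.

n(Mg) = 7.80 / 24.31 = 0.3209 mol
Mg²⁺ + 2e⁻ → Mg, so n(e⁻) = 2 × 0.3209 = 0.6418 mol
Same current for the same time ⇒ same n(e⁻) = 0.6418 mol in both cells.
Ca²⁺ + 2e⁻ → Ca, so n(Ca) = 0.6418 / 2 = 0.3209 mol
m(Ca) = 0.3209 × 40.08 = 12.9 g

12.9 g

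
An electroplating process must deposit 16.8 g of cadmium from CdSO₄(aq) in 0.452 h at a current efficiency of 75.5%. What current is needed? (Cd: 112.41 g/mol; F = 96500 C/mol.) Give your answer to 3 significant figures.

23.5 A

n(Cd) = 16.8 / 112.41 = 0.1495 mol
Cd²⁺ + 2e⁻ → Cd, so n(e⁻) = 2 × 0.1495 = 0.2990 mol
Q = 0.2990 × 96500 / 0.755 = 38220 C
I = Q / t = 38220 / 1627.2 s = 23.5 A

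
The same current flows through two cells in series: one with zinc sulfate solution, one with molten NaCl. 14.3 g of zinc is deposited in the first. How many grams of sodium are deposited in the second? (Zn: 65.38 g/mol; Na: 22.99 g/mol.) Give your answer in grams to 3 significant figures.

n(Zn) = 14.3 / 65.38 = 0.2187 mol
Zn²⁺ + 2e⁻ → Zn, so n(e⁻) = 2 × 0.2187 = 0.4374 mol
In series, the same 0.4374 mol of electrons flows through the second cell.
Na⁺ + e⁻ → Na, so n(Na) = 0.4374 mol
m(Na) = 0.4374 × 22.99 = 10.1 g

10.1 g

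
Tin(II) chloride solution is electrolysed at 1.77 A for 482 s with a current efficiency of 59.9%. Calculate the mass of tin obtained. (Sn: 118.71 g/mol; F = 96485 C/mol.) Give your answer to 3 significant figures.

0.314 g

Q = 1.77 × 482 = 853.1 C
n(e⁻) = 853.1 / 96485 = 0.008842 mol
Sn²⁺ + 2e⁻ → Sn, so theoretical m(Sn) = 0.004421 × 118.71 = 0.5248 g
Actual mass = 59.9% × 0.5248 = 0.314 g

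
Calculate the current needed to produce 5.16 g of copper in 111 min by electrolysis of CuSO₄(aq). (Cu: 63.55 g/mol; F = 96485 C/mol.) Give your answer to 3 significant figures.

2.35 A

n(Cu) = 5.16 / 63.55 = 0.08120 mol
Cu²⁺ + 2e⁻ → Cu, so n(e⁻) = 2 × 0.08120 = 0.1624 mol
Q = 0.1624 × 96485 = 15670 C
I = Q / t = 15670 / 6660 s = 2.35 A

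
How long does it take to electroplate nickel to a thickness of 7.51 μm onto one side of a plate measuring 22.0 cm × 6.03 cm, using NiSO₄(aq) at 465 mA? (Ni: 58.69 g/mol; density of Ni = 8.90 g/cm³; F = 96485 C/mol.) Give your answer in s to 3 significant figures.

Plated area = 22.0 × 6.03 = 132.7 cm²
Volume = 132.7 × 7.51×10⁻⁴ cm = 0.09966 cm³
m(Ni) = 0.09966 × 8.90 = 0.8870 g
n(Ni) = 0.8870 / 58.69 = 0.01511 mol; n(e⁻) = 2 × 0.01511 = 0.03022 mol
Q = 0.03022 × 96485 = 2916 C
t = 2916 / 0.465 = 6271 s

6270 s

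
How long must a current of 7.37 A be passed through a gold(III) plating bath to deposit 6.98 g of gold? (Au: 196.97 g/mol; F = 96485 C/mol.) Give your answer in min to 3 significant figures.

n(Au) = 6.98 / 196.97 = 0.03544 mol
Au³⁺ + 3e⁻ → Au, so n(e⁻) = 3 × 0.03544 = 0.1063 mol
Q = 0.1063 × 96485 = 10260 C
t = Q / I = 10260 / 7.37 = 1392 s = 23.2 min

23.2 min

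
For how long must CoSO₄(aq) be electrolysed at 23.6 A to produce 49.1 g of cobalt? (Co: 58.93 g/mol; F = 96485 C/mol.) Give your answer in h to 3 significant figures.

1.89 h

n(Co) = 49.1 / 58.93 = 0.8332 mol
Co²⁺ + 2e⁻ → Co, so n(e⁻) = 2 × 0.8332 = 1.666 mol
Q = 1.666 × 96485 = 1.607×10^5 C
t = Q / I = 1.607×10^5 / 23.6 = 6809 s = 1.89 h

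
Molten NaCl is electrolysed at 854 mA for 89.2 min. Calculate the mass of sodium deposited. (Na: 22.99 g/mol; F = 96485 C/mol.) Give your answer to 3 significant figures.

1.09 g

Q = 0.854 A × 5352 s = 4571 C
Moles of electrons = 4571 / 96485 = 0.04738 mol
Na⁺ + e⁻ → Na, so n(Na) = 0.04738 mol
m = 0.04738 × 22.99 = 1.09 g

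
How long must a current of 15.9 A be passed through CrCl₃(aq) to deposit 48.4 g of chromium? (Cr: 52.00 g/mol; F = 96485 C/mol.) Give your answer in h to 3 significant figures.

n(Cr) = 48.4 / 52.00 = 0.9308 mol
Cr³⁺ + 3e⁻ → Cr, so n(e⁻) = 3 × 0.9308 = 2.792 mol
Q = 2.792 × 96485 = 2.694×10^5 C
t = Q / I = 2.694×10^5 / 15.9 = 16940 s = 4.71 h

4.71 h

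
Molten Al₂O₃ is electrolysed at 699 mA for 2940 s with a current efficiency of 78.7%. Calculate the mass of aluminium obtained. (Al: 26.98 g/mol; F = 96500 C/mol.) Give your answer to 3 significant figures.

Q = 0.699 × 2940 = 2055 C
n(e⁻) = 2055 / 96500 = 0.02130 mol
Al³⁺ + 3e⁻ → Al, so theoretical m(Al) = 0.007100 × 26.98 = 0.1916 g
Actual mass = 78.7% × 0.1916 = 0.151 g

0.151 g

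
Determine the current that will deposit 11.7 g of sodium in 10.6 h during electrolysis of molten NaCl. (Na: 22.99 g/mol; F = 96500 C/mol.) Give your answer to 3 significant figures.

1.29 A

n(Na) = 11.7 / 22.99 = 0.5089 mol
Na⁺ + e⁻ → Na, so n(e⁻) = 0.5089 mol
Q = 0.5089 × 96500 = 49110 C
I = Q / t = 49110 / 38160 s = 1.29 A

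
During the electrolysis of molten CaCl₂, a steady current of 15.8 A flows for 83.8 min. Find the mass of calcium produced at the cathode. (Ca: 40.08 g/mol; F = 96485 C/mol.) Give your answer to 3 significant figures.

Charge passed = 15.8 × 5028 = 79440 C
n(e⁻) = 79440 / 96485 = 0.8233 mol
Ca²⁺ + 2e⁻ → Ca, so n(Ca) = 0.8233 / 2 = 0.4117 mol
m = 0.4117 × 40.08 = 16.5 g

16.5 g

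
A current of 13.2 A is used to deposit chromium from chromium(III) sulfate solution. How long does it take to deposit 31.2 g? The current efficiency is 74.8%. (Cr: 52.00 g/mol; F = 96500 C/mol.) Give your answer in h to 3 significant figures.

n(Cr) = 31.2 / 52.00 = 0.6000 mol
Cr³⁺ + 3e⁻ → Cr, so n(e⁻) = 3 × 0.6000 = 1.800 mol
Q = 1.800 × 96500 / 0.748 = 2.322×10^5 C
t = Q / I = 2.322×10^5 / 13.2 = 17590 s = 4.89 h

4.89 h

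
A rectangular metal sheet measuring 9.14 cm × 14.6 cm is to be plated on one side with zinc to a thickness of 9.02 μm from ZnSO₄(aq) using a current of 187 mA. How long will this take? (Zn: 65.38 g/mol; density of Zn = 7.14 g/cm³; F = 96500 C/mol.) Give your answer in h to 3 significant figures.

Plated area = 9.14 × 14.6 = 133.4 cm²
Volume = 133.4 × 9.02×10⁻⁴ cm = 0.1203 cm³
m(Zn) = 0.1203 × 7.14 = 0.8589 g
n(Zn) = 0.8589 / 65.38 = 0.01314 mol; n(e⁻) = 2 × 0.01314 = 0.02628 mol
Q = 0.02628 × 96500 = 2536 C
t = 2536 / 0.187 = 13560 s = 3.77 h

3.77 h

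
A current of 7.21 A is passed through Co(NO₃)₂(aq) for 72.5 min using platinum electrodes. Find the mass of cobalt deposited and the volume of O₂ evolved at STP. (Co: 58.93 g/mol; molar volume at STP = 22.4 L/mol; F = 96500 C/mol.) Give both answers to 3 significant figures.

9.58 g Co; 1.82 L O₂

Q = 7.21 × 4350 = 31360 C; n(e⁻) = 31360 / 96500 = 0.3250 mol
Cathode: Co²⁺ + 2e⁻ → Co → n(Co) = 0.3250/2 = 0.1625 mol → 9.58 g
Anode: 2H₂O → O₂ + 4H⁺ + 4e⁻ → n(O₂) = 0.3250/4 = 0.08125 mol → 1.82 L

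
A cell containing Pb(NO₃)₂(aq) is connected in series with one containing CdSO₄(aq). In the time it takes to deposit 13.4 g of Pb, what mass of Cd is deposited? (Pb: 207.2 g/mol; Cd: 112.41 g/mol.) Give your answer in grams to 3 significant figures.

7.27 g

n(Pb) = 13.4 / 207.2 = 0.06467 mol
Pb²⁺ + 2e⁻ → Pb, so n(e⁻) = 2 × 0.06467 = 0.1293 mol
The cells are in series, so the same charge (and hence the same n(e⁻) = 0.1293 mol) passes through both.
Cd²⁺ + 2e⁻ → Cd, so n(Cd) = 0.1293 / 2 = 0.06465 mol
m(Cd) = 0.06465 × 112.41 = 7.27 g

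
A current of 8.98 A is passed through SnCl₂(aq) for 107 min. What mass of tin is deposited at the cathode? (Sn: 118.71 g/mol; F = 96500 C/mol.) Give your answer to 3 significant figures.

35.5 g

Q = It = 8.98 × 6420 = 57650 C
Moles of electrons = 57650 / 96500 = 0.5974 mol
Sn²⁺ + 2e⁻ → Sn, so n(Sn) = 0.5974 / 2 = 0.2987 mol
m = 0.2987 × 118.71 = 35.5 g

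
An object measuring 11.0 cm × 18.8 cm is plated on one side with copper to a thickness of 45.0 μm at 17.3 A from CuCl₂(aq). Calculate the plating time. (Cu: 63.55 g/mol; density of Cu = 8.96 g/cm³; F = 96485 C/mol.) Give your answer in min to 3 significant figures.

24.4 min

Plated area = 11.0 × 18.8 = 206.8 cm²
Volume = 206.8 × 45.0×10⁻⁴ cm = 0.9306 cm³
m(Cu) = 0.9306 × 8.96 = 8.338 g
n(Cu) = 8.338 / 63.55 = 0.1312 mol; n(e⁻) = 2 × 0.1312 = 0.2624 mol
Q = 0.2624 × 96485 = 25320 C
t = 25320 / 17.3 = 1464 s = 24.4 min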